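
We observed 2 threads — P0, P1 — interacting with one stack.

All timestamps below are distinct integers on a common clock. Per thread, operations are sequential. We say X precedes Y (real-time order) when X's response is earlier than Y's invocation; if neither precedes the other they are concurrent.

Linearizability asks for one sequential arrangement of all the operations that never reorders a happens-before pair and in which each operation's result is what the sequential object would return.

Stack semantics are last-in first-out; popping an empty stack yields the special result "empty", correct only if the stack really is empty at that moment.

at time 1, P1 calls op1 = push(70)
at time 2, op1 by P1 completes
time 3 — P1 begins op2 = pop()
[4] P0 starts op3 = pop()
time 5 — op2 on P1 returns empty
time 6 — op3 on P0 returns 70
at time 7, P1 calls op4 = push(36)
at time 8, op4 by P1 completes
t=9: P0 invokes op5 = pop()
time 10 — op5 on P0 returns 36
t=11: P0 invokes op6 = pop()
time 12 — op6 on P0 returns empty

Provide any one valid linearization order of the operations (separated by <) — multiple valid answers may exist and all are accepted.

op1 < op3 < op2 < op4 < op5 < op6

step 1: op1 push(70) — stack <70>
step 2: op3 pop() → 70 — stack <>
step 3: op2 pop() → empty — stack <>
step 4: op4 push(36) — stack <36>
step 5: op5 pop() → 36 — stack <>
step 6: op6 pop() → empty — stack <>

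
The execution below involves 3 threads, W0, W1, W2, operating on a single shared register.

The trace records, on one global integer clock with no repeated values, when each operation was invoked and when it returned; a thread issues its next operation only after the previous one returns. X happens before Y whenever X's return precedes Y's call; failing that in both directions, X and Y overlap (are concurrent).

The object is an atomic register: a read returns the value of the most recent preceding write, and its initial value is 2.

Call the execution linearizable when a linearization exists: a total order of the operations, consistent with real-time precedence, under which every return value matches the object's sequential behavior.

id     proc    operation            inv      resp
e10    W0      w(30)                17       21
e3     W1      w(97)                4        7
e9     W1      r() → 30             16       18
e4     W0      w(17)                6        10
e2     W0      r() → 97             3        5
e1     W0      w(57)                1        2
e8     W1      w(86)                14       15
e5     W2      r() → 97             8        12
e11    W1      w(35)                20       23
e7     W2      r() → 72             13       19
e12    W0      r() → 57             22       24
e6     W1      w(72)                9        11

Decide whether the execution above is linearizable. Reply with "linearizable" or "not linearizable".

events 1..23 are fine; event 24 — the response of e12 at time 24 — makes the prefix non-linearizable
266 orders of the 12 completed register ops respect real time; none is legal
e.g. e1, e2, e3, e4, e5, e6, e7, e8, e9, e10, e11, e12: illegal at step 2, since e2 r() → 97 cannot apply there
e.g. e1, e2, e3, e4, e5, e6, e7, e8, e9, e10, e12, e11: illegal at step 2, since e2 r() → 97 cannot apply there

not linearizable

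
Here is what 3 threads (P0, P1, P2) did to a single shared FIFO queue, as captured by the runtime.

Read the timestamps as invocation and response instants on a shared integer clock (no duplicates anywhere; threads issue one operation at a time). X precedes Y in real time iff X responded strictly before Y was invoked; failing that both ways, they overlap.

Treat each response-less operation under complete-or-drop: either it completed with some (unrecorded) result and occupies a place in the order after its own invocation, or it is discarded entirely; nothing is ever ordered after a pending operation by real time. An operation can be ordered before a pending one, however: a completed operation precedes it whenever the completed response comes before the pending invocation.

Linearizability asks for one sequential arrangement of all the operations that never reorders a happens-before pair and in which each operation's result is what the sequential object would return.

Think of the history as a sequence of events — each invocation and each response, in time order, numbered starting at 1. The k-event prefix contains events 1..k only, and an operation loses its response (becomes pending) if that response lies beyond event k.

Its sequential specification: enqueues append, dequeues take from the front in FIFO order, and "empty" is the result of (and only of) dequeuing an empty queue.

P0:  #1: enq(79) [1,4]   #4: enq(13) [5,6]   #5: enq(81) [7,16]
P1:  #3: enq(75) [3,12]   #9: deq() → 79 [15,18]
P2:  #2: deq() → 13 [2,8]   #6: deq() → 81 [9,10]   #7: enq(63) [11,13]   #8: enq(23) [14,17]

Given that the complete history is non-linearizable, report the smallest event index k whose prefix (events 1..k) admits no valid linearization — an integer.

events 1..7 are linearizable, e.g. via #1, #2, #3, #4:
after step 1 (#1 enq(79)): queue <79>
after step 2 (#2 deq() (pending, included)): queue <>
after step 3 (#3 enq(75) (pending, included)): queue <75>
after step 4 (#4 enq(13)): queue <75,13>
adding event 8 (#2 responds at 8) leaves no legal real-time order
every completion of the 2 pending operations (#3, #5) was checked; none linearizes
for example #1, #2, #4 (pending dropped) fails at step 2: #2 deq() → 13 is not legal there
for example #1, #4, #2 (pending dropped) fails at step 3: #2 deq() → 13 is not legal there

8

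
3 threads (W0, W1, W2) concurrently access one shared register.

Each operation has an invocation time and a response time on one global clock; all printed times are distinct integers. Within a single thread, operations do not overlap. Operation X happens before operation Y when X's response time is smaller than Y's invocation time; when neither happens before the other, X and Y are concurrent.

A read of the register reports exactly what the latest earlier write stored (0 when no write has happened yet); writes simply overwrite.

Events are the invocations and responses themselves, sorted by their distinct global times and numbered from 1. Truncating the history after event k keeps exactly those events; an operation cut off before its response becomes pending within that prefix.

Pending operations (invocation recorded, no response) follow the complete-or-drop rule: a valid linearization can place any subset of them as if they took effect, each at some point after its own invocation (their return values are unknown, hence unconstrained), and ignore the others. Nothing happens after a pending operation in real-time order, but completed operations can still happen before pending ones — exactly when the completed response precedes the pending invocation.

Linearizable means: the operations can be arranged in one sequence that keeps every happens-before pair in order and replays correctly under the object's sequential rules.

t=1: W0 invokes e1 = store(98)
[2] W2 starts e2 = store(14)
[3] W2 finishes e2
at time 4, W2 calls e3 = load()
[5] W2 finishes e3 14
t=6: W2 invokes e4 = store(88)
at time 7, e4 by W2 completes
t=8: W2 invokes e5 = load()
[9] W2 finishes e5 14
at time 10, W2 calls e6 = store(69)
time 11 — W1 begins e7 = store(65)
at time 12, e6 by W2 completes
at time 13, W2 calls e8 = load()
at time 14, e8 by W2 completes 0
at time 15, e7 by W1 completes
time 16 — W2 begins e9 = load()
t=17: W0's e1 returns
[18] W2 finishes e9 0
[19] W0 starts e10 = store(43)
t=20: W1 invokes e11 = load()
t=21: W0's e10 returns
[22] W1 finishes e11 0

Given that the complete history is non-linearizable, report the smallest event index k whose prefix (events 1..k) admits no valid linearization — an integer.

a valid linearization of events 1..8 exists, for instance e1, e2, e3, e4:
step 1: e1 store(98) (pending, included) — value 98
step 2: e2 store(14) — value 14
step 3: e3 load() → 14 — value 14
step 4: e4 store(88) — value 88
at event 9 (e5's time-9 response) nothing linearizes any more
no escape via the 1 pending operation (e1): every completion choice fails
sample order e2, e3, e4, e5 (pending dropped) stalls at step 4 — e5 load() → 14 has no legal effect

9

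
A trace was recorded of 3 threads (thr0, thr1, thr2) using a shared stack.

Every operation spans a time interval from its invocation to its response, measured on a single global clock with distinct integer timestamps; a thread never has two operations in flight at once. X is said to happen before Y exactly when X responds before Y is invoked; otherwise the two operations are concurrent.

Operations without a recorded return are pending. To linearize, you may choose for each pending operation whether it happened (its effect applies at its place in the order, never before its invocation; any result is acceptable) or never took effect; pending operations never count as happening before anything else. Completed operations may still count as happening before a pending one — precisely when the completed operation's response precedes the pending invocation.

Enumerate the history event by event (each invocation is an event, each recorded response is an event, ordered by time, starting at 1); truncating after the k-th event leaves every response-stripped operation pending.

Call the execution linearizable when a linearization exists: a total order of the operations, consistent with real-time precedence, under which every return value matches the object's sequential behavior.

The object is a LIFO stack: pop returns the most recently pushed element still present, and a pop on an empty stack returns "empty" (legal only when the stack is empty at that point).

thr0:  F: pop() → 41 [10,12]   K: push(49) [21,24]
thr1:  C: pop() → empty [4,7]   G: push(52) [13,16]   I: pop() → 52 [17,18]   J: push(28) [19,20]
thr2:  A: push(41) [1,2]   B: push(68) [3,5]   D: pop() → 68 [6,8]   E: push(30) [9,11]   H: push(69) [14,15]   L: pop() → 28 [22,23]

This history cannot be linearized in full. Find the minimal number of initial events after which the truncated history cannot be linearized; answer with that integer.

7

a valid linearization of events 1..6 exists, for instance A, B:
step 1: A push(41) — stack <41>
step 2: B push(68) — stack <41,68>
at event 7 (C's time-7 response) nothing linearizes any more
no completion choice of the 1 pending operation (D) rescues it — every subset was tried
for example A, B, C (pending dropped) fails at step 3: C pop() → empty is not legal there
for example A, C, B (pending dropped) fails at step 2: C pop() → empty is not legal there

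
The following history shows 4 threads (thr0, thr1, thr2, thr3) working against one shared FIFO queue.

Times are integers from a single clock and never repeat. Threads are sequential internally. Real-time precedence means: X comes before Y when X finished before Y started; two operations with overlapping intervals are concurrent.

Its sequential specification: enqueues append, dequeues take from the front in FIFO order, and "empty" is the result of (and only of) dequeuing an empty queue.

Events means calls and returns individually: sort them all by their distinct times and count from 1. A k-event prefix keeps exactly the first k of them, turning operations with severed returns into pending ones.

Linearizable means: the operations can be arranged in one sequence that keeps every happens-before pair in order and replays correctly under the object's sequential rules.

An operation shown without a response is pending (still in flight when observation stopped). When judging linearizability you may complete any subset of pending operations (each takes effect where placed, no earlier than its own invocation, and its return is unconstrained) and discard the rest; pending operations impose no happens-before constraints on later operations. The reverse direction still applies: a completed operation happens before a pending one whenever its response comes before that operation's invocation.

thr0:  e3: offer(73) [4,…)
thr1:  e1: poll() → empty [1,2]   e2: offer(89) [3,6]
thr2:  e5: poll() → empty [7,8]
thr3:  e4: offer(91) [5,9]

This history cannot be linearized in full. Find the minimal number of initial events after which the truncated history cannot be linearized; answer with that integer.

events 1..7 are linearizable, e.g. via e1, e2:
1. e1 poll() → empty, leaving queue <>
2. e2 offer(89), leaving queue <89>
event 8 — e5's response, time 8 — after it, nothing linearizes
no completion choice of the 2 pending operations (e3, e4) rescues it — every subset was tried
take e1, e2, e5 (pending dropped): step 3 already fails, because e5 poll() → empty cannot occur there

8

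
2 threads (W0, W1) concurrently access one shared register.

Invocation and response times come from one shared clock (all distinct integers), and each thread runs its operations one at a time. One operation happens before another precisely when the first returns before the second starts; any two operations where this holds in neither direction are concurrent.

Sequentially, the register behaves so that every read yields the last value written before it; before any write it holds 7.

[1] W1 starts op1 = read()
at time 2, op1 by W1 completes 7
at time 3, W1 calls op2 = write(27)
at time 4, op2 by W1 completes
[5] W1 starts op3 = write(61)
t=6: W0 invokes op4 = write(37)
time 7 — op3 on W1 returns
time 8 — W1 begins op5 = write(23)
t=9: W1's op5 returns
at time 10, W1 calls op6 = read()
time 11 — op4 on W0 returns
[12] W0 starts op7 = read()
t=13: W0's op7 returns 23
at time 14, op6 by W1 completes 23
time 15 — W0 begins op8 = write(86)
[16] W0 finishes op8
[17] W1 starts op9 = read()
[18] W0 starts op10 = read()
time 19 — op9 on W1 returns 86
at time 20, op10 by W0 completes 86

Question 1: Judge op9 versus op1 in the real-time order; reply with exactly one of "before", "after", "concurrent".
Answer: after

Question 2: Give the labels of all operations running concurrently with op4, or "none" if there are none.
Answer: op3, op5, op6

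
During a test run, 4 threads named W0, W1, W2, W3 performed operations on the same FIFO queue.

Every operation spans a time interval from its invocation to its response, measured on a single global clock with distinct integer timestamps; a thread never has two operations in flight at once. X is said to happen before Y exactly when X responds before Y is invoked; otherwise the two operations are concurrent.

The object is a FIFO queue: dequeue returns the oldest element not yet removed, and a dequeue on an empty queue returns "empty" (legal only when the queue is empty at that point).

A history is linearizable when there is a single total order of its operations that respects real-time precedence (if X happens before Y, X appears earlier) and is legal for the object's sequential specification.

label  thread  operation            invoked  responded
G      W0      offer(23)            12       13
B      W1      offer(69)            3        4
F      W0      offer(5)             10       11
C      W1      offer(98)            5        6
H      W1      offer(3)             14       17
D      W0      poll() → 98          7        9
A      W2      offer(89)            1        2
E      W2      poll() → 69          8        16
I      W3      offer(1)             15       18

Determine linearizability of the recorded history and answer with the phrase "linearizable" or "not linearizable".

not linearizable

already the first 9 events (up to D's response at time 9) admit no linearization; the first 8 still do
exactly one order of the 4 completed ops respects real time; the FIFO queue replay fails
include/drop combinations of the 1 pending operation (E) were all tried; none helps
sample order A, B, C, D (pending dropped) stalls at step 4 — D poll() → 98 has no legal effect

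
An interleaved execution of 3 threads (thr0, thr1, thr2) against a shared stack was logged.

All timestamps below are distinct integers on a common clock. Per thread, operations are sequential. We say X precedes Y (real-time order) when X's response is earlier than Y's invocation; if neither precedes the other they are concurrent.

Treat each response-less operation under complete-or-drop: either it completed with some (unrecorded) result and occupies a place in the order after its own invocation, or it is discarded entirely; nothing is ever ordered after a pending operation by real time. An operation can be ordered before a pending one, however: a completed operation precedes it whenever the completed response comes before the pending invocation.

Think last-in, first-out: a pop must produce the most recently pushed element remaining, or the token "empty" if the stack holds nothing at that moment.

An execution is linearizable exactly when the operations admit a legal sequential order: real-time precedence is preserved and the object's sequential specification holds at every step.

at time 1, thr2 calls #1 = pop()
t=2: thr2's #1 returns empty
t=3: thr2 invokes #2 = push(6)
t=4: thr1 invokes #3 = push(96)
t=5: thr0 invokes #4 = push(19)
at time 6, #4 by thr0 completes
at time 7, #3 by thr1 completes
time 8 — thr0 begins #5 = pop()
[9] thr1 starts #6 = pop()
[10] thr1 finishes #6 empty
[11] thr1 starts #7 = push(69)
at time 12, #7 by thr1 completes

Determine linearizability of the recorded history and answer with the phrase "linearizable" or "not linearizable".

not linearizable

already the first 10 events (up to #6's response at time 10) admit no linearization; the first 9 still do
real-time-consistent orders of the 4 completed operations: 2 — all fail the stack replay
including or dropping the 2 pending operations (#2, #5) in any combination fails
take #1, #3, #4, #6 (pending dropped): step 4 already fails, because #6 pop() → empty cannot occur there
take #1, #4, #3, #6 (pending dropped): step 4 already fails, because #6 pop() → empty cannot occur there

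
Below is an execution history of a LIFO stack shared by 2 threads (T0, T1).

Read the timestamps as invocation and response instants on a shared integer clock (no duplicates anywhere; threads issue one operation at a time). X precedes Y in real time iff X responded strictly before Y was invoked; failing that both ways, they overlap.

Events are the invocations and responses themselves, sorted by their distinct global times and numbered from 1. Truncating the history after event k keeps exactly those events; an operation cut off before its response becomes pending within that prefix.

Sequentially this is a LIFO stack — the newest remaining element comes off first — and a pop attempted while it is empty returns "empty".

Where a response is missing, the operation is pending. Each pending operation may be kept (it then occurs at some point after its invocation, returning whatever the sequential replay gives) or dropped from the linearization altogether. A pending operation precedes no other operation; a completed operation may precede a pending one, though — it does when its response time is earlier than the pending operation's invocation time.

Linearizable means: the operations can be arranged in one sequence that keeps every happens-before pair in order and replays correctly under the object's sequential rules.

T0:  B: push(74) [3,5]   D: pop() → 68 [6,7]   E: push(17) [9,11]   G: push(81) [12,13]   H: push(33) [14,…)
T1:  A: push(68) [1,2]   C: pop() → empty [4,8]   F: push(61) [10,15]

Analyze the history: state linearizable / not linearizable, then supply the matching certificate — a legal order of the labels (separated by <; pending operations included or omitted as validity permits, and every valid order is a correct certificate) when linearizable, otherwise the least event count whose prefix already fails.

not linearizable — minimal violating prefix: 8 events

cut after 7 events: linearizable; cut after 8 events (C responds, time 8): not linearizable
3 orders of the 4 completed LIFO stack ops respect real time; none is legal
for example A, B, C, D fails at step 3: C pop() → empty is not legal there
for example A, B, D, C fails at step 3: D pop() → 68 is not legal there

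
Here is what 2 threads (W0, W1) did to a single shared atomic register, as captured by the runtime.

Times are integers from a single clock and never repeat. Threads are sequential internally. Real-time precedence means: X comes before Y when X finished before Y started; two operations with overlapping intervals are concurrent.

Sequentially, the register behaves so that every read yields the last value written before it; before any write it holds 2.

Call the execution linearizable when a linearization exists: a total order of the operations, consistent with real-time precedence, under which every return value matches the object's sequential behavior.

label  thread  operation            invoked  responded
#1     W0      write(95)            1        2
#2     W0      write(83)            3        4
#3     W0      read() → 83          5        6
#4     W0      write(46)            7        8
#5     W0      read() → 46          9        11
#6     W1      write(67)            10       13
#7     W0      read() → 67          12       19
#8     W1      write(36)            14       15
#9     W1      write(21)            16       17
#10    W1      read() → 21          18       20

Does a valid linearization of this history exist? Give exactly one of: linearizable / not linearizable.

linearizable

one valid linearization: #1, #2, #3, #4, #5, #6, #7, #8, #9, #10
after step 1 (#1 write(95)): value 95
after step 2 (#2 write(83)): value 83
after step 3 (#3 read() → 83): value 83
after step 4 (#4 write(46)): value 46
after step 5 (#5 read() → 46): value 46
after step 6 (#6 write(67)): value 67
after step 7 (#7 read() → 67): value 67
after step 8 (#8 write(36)): value 36
after step 9 (#9 write(21)): value 21
after step 10 (#10 read() → 21): value 21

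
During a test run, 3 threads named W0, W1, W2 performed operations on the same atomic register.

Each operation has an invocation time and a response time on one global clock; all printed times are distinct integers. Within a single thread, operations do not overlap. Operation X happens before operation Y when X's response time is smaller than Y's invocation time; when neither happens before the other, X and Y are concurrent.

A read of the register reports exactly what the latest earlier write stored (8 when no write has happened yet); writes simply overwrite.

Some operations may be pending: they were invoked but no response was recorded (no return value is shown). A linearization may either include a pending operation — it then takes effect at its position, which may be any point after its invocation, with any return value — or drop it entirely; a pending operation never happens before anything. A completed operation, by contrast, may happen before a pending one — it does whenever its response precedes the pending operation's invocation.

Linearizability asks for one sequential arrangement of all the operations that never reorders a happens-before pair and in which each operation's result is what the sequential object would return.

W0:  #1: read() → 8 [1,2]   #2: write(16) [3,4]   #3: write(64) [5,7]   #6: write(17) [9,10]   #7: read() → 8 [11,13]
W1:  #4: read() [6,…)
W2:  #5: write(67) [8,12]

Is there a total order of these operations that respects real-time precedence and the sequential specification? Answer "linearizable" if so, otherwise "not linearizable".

not linearizable

events 1..12 are fine; event 13 — the response of #7 at time 13 — makes the prefix non-linearizable
3 orders of the 6 completed atomic register ops respect real time; none is legal
no escape via the 1 pending operation (#4): every completion choice fails
e.g. #1, #2, #3, #5, #6, #7 (pending dropped): illegal at step 6, since #7 read() → 8 cannot apply there
e.g. #1, #2, #3, #6, #5, #7 (pending dropped): illegal at step 6, since #7 read() → 8 cannot apply there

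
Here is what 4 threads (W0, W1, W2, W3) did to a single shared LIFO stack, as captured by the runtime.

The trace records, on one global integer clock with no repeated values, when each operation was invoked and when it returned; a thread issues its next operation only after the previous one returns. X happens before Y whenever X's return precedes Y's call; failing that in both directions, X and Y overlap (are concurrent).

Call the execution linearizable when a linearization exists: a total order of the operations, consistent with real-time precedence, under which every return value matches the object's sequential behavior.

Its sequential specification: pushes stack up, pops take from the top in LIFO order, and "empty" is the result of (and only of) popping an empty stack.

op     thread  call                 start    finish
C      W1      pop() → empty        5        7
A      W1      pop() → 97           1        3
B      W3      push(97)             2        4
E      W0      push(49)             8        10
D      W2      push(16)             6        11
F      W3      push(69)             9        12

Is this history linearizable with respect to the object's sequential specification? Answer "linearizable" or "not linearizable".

one valid linearization: B, A, C, D, E, F
step 1: B push(97) — stack <97>
step 2: A pop() → 97 — stack <>
step 3: C pop() → empty — stack <>
step 4: D push(16) — stack <16>
step 5: E push(49) — stack <16,49>
step 6: F push(69) — stack <16,49,69>

linearizable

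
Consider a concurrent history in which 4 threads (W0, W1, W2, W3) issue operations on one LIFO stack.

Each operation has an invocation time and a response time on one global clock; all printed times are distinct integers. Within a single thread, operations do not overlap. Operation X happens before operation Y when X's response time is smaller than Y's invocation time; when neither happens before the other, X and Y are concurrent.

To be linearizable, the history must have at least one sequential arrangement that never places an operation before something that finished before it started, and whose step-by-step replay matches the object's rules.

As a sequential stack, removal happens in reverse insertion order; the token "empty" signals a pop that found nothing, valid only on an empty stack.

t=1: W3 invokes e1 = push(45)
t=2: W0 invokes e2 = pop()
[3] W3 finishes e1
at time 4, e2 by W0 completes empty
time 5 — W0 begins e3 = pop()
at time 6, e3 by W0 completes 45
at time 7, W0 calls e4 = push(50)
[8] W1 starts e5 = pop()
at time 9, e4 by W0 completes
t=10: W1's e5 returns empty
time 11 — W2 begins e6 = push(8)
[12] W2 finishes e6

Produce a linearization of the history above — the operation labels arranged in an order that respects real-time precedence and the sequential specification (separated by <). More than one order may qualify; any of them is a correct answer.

e2 < e1 < e3 < e5 < e4 < e6

after step 1 (e2 pop() → empty): stack <>
after step 2 (e1 push(45)): stack <45>
after step 3 (e3 pop() → 45): stack <>
after step 4 (e5 pop() → empty): stack <>
after step 5 (e4 push(50)): stack <50>
after step 6 (e6 push(8)): stack <50,8>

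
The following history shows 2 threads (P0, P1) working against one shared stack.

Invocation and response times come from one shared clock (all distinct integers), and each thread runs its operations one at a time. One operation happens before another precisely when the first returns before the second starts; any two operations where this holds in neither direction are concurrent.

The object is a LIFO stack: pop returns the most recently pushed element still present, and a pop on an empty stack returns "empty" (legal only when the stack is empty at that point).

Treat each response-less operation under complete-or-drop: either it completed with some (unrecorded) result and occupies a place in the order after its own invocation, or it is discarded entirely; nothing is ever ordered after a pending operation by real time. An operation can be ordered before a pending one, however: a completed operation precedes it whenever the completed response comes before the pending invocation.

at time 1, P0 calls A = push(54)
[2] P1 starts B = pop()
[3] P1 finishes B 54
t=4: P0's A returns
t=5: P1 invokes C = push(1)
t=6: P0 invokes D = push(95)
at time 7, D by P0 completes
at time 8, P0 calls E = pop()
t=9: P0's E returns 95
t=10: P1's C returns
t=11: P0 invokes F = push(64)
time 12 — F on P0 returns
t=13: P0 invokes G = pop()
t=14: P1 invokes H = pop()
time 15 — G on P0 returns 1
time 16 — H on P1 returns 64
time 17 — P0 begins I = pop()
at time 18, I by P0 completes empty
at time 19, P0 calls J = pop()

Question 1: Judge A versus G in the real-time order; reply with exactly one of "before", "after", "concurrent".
Answer: before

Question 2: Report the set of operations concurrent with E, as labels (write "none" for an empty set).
Answer: C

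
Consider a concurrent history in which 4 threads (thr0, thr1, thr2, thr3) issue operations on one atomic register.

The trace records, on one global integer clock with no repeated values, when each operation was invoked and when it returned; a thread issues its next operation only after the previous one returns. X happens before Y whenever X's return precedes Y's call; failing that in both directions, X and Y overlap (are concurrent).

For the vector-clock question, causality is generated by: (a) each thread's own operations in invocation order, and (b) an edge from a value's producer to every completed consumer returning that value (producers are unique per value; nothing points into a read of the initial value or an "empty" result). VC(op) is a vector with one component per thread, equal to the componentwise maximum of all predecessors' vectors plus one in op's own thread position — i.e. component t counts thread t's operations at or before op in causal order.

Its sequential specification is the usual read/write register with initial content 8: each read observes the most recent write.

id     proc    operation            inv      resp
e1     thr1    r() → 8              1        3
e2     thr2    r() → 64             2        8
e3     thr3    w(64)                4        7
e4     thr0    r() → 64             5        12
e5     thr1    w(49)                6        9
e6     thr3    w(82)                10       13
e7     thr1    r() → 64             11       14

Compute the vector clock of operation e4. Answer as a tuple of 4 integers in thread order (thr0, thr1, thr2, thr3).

(1, 0, 0, 1)

e3, invoked 4, has no incoming edges; only thr3's bump applies → (0, 0, 0, 1)
e1, invoked 1, has no incoming edges; only thr1's bump applies → (0, 1, 0, 0)
invoked at 10, e6 merges VC(e3)=(0, 0, 0, 1) and bumps thr3's slot → (0, 0, 0, 2)
invoked at 2, e2 merges VC(e3)=(0, 0, 0, 1) and bumps thr2's slot → (0, 0, 1, 1)
invoked at 6, e5 merges VC(e1)=(0, 1, 0, 0) and bumps thr1's slot → (0, 2, 0, 0)
invoked at 5, e4 merges VC(e3)=(0, 0, 0, 1) and bumps thr0's slot → (1, 0, 0, 1)
invoked at 11, e7 merges VC(e3)=(0, 0, 0, 1), VC(e5)=(0, 2, 0, 0) and bumps thr1's slot → (0, 3, 0, 1)
target: VC(e4) = (1, 0, 0, 1)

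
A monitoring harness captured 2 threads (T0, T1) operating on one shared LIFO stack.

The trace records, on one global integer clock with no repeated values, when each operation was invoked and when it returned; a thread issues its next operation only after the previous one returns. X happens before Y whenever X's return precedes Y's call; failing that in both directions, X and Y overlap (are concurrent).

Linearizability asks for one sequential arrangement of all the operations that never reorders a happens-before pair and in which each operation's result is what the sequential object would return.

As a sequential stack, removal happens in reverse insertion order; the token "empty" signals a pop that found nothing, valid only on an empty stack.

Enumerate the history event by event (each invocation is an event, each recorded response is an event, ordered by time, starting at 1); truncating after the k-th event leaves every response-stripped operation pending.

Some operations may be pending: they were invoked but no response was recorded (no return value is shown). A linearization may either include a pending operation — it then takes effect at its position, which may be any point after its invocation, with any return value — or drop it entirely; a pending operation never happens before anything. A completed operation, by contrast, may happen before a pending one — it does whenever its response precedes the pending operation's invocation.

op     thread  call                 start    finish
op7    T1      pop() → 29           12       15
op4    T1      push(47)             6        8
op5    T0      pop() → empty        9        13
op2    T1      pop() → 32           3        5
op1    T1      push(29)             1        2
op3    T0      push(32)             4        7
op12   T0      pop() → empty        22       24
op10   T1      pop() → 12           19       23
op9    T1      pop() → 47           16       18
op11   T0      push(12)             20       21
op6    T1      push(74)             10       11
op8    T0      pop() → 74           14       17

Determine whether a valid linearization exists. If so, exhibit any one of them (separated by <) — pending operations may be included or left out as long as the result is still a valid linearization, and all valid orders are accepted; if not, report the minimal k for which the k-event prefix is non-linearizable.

cut after 12 events: linearizable; cut after 13 events (op5 responds, time 13): not linearizable
checked exhaustively: 6 real-time-consistent orders of 6 completed operations, zero legal LIFO stack replays
no completion choice of the 1 pending operation (op7) rescues it — every subset was tried
one such order, op1, op2, op3, op4, op5, op6 (pending dropped), breaks at step 2 where op2 pop() → 32 is illegal
one such order, op1, op2, op3, op4, op6, op5 (pending dropped), breaks at step 2 where op2 pop() → 32 is illegal

not linearizable — minimal violating prefix: 13 events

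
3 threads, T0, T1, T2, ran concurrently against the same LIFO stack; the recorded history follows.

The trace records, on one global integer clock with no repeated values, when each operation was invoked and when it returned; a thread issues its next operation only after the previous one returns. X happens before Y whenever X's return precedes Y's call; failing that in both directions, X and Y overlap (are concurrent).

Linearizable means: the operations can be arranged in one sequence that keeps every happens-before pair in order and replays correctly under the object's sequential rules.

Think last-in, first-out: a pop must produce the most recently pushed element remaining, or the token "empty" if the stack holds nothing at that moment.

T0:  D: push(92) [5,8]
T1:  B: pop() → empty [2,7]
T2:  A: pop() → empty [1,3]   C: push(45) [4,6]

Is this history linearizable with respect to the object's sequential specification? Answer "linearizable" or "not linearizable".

linearizable

a witness: A, B, C, D
step 1: A pop() → empty — stack <>
step 2: B pop() → empty — stack <>
step 3: C push(45) — stack <45>
step 4: D push(92) — stack <45,92>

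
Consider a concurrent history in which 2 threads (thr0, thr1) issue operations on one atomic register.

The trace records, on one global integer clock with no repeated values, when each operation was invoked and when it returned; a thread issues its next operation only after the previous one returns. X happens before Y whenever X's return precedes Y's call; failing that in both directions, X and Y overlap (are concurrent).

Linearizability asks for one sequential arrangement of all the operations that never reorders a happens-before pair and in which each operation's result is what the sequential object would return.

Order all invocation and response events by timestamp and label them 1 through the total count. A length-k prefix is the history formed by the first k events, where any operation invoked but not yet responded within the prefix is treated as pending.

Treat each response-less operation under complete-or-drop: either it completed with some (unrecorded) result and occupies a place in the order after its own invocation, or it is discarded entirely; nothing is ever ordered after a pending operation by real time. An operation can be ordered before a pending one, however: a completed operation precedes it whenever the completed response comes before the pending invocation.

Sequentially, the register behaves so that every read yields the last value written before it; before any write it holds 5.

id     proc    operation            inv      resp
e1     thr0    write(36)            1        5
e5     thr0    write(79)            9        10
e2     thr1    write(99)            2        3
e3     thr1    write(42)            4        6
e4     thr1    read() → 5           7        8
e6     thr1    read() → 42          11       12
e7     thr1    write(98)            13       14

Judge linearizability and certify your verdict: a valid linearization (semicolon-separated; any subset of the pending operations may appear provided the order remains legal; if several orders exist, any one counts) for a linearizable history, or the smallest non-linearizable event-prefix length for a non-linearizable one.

cut after 7 events: linearizable; cut after 8 events (e4 responds, time 8): not linearizable
all 3 real-time-respecting orders fail — 4 completed atomic register operations, no legal replay
one such order, e1, e2, e3, e4, breaks at step 4 where e4 read() → 5 is illegal
one such order, e2, e1, e3, e4, breaks at step 4 where e4 read() → 5 is illegal

not linearizable — minimal violating prefix: 8 events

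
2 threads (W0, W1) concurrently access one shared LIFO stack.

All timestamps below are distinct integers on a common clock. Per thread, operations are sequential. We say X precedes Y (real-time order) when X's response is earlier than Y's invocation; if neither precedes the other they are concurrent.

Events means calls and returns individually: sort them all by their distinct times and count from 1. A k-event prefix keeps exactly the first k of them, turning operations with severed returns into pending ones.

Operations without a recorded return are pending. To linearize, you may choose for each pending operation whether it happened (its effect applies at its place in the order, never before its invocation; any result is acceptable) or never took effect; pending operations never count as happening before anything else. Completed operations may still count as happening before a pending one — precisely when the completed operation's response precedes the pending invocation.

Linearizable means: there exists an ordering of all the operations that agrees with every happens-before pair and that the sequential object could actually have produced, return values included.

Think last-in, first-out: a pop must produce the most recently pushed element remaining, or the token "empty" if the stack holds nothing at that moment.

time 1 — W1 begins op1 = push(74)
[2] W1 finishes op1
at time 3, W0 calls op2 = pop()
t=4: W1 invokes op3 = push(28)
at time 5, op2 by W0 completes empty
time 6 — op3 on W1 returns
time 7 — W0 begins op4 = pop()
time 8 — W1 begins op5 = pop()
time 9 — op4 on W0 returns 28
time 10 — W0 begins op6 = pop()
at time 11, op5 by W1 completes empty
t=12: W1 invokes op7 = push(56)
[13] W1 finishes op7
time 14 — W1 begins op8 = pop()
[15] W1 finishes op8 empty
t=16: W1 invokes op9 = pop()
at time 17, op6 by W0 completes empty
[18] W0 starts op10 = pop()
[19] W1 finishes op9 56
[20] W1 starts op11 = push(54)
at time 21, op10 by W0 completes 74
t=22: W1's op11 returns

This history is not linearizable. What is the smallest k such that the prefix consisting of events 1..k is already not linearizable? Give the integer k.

a valid linearization of events 1..4 exists, for instance op1:
1. op1 push(74), leaving stack <74>
event 5 — op2's response, time 5 — after it, nothing linearizes
including or dropping the 1 pending operation (op3) in any combination fails
one such order, op1, op2 (pending dropped), breaks at step 2 where op2 pop() → empty is illegal

5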